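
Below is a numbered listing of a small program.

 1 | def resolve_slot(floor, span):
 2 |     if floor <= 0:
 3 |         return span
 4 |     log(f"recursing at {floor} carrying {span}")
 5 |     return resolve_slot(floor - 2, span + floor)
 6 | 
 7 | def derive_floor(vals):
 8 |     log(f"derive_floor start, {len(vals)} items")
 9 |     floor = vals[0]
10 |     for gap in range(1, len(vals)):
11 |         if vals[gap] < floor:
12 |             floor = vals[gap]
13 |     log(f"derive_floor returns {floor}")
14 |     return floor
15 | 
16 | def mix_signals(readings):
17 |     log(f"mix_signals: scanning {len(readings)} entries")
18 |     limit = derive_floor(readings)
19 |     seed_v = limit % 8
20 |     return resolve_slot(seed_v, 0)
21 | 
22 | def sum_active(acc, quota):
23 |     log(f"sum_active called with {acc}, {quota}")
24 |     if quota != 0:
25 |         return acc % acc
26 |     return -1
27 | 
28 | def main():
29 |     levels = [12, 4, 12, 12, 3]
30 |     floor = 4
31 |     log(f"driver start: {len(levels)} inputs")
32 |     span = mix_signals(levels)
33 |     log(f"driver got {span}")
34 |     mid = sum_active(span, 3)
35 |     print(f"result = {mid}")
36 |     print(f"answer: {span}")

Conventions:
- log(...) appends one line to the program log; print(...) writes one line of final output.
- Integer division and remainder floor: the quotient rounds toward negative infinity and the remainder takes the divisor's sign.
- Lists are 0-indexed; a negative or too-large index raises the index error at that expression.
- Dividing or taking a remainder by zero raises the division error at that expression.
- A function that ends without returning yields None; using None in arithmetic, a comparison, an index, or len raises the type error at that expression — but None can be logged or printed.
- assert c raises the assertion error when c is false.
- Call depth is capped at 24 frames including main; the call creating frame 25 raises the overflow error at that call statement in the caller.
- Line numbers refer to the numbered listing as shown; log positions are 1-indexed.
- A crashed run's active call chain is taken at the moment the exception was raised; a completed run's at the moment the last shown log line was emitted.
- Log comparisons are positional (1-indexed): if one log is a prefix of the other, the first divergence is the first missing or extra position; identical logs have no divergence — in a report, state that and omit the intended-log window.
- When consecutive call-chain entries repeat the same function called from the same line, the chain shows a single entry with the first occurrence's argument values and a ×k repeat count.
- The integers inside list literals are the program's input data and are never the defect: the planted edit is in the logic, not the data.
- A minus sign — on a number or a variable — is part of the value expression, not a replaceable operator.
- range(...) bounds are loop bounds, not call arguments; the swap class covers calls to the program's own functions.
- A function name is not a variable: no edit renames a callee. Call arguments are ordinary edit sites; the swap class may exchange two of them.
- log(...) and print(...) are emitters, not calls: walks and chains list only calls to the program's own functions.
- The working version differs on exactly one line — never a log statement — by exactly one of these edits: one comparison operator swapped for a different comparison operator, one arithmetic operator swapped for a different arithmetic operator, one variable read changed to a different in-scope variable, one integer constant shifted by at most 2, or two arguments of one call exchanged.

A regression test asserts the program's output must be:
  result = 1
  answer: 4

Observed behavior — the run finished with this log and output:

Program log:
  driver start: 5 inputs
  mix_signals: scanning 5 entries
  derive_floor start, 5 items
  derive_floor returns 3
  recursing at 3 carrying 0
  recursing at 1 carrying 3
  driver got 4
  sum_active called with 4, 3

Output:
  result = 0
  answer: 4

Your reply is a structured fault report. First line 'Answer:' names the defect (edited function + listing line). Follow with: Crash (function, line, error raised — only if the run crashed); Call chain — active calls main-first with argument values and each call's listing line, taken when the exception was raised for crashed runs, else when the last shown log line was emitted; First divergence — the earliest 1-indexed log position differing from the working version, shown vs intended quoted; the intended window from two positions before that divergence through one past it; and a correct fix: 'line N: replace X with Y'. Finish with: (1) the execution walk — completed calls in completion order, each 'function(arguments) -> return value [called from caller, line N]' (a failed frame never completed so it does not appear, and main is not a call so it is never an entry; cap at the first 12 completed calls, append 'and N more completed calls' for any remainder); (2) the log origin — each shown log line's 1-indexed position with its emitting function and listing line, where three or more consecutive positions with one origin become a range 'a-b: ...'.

Answer: the defect is in sum_active at line 25.
Core observation: Log streams are identical — the defect surfaces only in the printed output.
Call chain: main -> sum_active(4, 3) (called at line 34).
First divergence: none; the two logs match at every position.
Execution walk:
  derive_floor([12, 4, 12, 12, 3]) -> 3  [called from mix_signals, line 18]
  resolve_slot(-1, 4) -> 4  [called from resolve_slot, line 5]
  resolve_slot(1, 3) -> 4  [called from resolve_slot, line 5]
  resolve_slot(3, 0) -> 4  [called from mix_signals, line 20]
  mix_signals([12, 4, 12, 12, 3]) -> 4  [called from main, line 32]
  sum_active(4, 3) -> 0  [called from main, line 34]
Origin of each log line:
  1: from main, line 31
  2: from mix_signals, line 17
  3: from derive_floor, line 8
  4: from derive_floor, line 13
  5: from resolve_slot, line 4
  6: from resolve_slot, line 4
  7: from main, line 33
  8: from sum_active, line 23
A correct fix: line 25: replace `acc % acc` with `acc % quota`.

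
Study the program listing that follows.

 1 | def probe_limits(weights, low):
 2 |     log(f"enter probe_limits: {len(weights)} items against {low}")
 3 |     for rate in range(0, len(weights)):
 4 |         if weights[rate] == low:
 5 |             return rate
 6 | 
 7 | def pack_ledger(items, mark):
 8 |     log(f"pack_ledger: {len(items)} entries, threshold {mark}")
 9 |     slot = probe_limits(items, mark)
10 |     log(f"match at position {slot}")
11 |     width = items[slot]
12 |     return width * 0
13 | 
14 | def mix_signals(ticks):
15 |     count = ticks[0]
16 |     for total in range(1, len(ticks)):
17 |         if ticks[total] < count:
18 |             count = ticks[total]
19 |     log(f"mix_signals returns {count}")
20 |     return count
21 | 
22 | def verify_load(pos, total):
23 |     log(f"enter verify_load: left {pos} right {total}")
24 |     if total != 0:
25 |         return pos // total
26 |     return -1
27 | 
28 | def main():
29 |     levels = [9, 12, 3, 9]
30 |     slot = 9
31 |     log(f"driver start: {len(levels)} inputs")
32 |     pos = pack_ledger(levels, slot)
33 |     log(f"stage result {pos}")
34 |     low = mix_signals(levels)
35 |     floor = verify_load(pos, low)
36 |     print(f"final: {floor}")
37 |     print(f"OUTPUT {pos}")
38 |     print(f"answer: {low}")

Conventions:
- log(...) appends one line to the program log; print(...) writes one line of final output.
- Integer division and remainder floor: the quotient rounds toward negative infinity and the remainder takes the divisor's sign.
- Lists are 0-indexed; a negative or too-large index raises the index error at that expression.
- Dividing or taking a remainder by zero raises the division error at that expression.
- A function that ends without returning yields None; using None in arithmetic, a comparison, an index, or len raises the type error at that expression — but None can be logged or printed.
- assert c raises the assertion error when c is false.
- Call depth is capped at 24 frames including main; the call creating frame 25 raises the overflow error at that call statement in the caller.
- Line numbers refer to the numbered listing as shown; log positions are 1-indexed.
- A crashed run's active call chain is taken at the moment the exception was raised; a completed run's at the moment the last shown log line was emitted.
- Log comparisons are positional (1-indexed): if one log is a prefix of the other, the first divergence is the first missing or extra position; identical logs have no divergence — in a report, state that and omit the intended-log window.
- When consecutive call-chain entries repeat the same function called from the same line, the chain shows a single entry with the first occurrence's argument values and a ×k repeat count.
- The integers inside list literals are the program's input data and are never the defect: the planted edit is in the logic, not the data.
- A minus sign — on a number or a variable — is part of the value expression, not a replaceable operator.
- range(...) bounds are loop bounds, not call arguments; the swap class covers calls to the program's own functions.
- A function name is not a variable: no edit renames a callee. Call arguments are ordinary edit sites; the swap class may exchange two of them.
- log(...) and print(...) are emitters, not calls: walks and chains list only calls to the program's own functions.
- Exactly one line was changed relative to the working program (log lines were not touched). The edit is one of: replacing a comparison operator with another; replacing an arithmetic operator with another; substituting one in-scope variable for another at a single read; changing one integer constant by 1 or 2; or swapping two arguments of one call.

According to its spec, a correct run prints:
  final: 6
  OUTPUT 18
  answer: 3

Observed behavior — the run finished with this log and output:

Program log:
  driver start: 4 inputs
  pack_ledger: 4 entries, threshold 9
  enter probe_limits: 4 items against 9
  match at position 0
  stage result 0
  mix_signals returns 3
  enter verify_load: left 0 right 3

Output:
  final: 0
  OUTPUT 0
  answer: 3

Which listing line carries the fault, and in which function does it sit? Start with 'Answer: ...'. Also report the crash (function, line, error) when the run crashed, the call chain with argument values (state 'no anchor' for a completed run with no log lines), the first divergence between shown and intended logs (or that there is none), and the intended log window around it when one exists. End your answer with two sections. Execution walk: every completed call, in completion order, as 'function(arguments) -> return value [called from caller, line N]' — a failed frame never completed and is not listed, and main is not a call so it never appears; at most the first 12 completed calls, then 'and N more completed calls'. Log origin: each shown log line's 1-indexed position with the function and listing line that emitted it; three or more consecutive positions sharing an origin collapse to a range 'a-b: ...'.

Answer: the defect is in pack_ledger at line 12.
Key fact: Position 5 is the first bad log line: 'stage result 0' should read 'stage result 18'.
Call chain: main -> verify_load(0, 3) (called at line 35).
First divergence: position 5 — the shown line 'stage result 0' should read 'stage result 18'.
Intended log window:
  3: enter probe_limits: 4 items against 9
  4: match at position 0
  5: stage result 18
  6: mix_signals returns 3
Execution walk:
  probe_limits([9, 12, 3, 9], 9) -> 0  [called from pack_ledger, line 9]
  pack_ledger([9, 12, 3, 9], 9) -> 0  [called from main, line 32]
  mix_signals([9, 12, 3, 9]) -> 3  [called from main, line 34]
  verify_load(0, 3) -> 0  [called from main, line 35]
Log line origins:
  1 — main, line 31
  2 — pack_ledger, line 8
  3 — probe_limits, line 2
  4 — pack_ledger, line 10
  5 — main, line 33
  6 — mix_signals, line 19
  7 — verify_load, line 23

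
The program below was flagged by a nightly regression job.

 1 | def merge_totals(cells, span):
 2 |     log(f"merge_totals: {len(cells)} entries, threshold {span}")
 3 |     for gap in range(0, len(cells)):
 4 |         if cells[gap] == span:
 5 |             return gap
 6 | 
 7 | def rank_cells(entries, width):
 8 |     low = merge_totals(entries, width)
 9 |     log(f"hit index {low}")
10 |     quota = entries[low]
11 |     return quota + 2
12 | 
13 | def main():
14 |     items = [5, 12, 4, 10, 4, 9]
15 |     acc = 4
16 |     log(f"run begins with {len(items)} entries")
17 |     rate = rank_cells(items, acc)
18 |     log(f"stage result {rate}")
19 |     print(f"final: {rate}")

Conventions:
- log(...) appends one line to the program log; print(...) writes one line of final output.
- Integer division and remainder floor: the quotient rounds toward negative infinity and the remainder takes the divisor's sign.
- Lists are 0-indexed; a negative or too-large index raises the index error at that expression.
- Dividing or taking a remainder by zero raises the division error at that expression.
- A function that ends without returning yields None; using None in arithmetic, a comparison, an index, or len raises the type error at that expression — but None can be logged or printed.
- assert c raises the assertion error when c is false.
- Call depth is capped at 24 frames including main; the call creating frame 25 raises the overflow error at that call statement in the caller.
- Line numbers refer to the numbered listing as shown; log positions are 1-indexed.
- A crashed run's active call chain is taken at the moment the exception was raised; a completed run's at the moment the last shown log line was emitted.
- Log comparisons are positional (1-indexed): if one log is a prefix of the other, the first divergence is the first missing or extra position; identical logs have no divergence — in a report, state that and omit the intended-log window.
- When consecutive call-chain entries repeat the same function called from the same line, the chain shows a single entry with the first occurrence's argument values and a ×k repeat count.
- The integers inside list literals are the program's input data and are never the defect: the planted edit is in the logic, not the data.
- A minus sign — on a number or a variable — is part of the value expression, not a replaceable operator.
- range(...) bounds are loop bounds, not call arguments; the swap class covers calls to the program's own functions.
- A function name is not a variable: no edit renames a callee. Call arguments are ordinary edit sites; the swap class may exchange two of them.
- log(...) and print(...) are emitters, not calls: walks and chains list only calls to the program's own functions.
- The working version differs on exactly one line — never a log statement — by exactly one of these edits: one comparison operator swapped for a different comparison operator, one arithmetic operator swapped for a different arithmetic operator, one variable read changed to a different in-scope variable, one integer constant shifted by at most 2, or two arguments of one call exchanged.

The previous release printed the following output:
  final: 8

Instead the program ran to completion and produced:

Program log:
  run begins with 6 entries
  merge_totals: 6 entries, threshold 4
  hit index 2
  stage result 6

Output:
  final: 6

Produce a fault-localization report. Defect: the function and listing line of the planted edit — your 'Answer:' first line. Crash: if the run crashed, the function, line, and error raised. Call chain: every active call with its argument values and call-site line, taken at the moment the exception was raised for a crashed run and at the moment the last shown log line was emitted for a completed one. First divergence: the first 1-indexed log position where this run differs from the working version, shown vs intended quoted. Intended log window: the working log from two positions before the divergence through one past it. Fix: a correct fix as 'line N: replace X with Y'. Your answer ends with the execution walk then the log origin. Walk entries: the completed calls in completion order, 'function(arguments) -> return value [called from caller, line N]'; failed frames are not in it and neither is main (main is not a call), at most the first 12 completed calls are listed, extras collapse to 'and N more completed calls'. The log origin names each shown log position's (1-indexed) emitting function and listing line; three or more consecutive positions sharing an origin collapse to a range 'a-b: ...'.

Answer: the defect is in rank_cells at line 11.
Key observation: The log first diverges at position 4: the faulty run prints 'stage result 6' where the working version prints 'stage result 8'.
Call chain: main.
First divergence: position 4; shown 'stage result 6' vs intended 'stage result 8'.
Intended log window:
  2: merge_totals: 6 entries, threshold 4
  3: hit index 2
  4: stage result 8
Execution walk:
  merge_totals([5, 12, 4, 10, 4, 9], 4) -> 2  [called from rank_cells, line 8]
  rank_cells([5, 12, 4, 10, 4, 9], 4) -> 6  [called from main, line 17]
Log origins:
  1: from main, line 16
  2: from merge_totals, line 2
  3: from rank_cells, line 9
  4: from main, line 18
A correct fix: line 11: replace `+` with `*`.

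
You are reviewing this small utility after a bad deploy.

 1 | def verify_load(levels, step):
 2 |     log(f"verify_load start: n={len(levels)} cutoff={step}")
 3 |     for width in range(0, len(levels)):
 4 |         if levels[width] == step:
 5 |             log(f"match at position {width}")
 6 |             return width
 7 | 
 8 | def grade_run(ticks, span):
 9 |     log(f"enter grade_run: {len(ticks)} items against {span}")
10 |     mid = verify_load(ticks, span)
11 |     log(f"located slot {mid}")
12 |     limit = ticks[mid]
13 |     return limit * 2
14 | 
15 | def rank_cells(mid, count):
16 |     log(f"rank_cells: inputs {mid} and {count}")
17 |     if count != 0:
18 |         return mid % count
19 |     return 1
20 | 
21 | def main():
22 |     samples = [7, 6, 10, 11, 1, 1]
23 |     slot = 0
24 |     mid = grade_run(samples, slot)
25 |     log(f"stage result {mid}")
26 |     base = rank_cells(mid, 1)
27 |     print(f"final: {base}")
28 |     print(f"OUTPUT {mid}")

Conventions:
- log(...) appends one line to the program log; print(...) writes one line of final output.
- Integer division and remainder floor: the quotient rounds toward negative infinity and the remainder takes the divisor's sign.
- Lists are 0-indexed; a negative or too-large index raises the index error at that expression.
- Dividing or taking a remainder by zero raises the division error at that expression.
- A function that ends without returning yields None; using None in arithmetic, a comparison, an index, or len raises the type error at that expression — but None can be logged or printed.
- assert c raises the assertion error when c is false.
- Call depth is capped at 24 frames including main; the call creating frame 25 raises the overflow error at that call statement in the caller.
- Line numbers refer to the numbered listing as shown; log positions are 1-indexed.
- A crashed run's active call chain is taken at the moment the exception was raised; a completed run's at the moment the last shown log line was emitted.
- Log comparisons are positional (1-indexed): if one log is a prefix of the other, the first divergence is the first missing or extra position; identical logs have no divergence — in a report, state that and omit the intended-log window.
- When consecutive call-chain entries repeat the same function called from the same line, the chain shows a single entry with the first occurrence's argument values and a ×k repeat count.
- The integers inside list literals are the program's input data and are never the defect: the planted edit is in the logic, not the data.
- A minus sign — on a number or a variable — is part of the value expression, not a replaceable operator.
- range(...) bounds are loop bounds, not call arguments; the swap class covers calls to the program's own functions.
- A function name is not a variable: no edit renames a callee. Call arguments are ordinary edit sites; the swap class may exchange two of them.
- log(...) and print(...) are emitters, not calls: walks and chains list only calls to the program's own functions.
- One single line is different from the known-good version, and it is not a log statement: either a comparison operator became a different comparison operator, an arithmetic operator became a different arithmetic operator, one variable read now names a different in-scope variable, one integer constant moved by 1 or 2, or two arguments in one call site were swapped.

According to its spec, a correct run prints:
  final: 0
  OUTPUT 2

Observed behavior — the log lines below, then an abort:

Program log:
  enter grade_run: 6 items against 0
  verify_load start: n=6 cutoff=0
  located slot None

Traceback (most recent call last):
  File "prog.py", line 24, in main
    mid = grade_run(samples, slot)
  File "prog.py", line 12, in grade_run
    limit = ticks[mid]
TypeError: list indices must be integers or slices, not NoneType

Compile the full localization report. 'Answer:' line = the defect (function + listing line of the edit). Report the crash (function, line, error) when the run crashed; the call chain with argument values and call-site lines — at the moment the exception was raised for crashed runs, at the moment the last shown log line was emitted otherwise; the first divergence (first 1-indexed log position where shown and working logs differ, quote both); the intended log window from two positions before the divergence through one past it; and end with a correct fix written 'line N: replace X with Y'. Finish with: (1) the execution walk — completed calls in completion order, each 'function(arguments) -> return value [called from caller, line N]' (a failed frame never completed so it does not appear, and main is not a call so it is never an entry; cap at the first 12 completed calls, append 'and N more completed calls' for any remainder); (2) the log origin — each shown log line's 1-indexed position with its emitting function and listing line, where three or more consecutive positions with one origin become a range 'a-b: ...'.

Answer: the defect is in main at line 23.
The tell: Log line 1 is where behavior first shows: 'enter grade_run: 6 items against 0' appears instead of 'enter grade_run: 6 items against 1'.
Crash: grade_run, line 12, TypeError.
Call chain: main -> grade_run([7, 6, 10, 11, 1, 1], 0) (called at line 24).
First divergence: position 1; shown 'enter grade_run: 6 items against 0' vs intended 'enter grade_run: 6 items against 1'.
Intended log window:
  1: enter grade_run: 6 items against 1
  2: verify_load start: n=6 cutoff=1
Execution walk:
  verify_load([7, 6, 10, 11, 1, 1], 0) -> None  [called from grade_run, line 10]
Log line origins:
  1: from grade_run, line 9
  2: from verify_load, line 2
  3: from grade_run, line 11
A correct fix: line 23: replace `0` with `1`.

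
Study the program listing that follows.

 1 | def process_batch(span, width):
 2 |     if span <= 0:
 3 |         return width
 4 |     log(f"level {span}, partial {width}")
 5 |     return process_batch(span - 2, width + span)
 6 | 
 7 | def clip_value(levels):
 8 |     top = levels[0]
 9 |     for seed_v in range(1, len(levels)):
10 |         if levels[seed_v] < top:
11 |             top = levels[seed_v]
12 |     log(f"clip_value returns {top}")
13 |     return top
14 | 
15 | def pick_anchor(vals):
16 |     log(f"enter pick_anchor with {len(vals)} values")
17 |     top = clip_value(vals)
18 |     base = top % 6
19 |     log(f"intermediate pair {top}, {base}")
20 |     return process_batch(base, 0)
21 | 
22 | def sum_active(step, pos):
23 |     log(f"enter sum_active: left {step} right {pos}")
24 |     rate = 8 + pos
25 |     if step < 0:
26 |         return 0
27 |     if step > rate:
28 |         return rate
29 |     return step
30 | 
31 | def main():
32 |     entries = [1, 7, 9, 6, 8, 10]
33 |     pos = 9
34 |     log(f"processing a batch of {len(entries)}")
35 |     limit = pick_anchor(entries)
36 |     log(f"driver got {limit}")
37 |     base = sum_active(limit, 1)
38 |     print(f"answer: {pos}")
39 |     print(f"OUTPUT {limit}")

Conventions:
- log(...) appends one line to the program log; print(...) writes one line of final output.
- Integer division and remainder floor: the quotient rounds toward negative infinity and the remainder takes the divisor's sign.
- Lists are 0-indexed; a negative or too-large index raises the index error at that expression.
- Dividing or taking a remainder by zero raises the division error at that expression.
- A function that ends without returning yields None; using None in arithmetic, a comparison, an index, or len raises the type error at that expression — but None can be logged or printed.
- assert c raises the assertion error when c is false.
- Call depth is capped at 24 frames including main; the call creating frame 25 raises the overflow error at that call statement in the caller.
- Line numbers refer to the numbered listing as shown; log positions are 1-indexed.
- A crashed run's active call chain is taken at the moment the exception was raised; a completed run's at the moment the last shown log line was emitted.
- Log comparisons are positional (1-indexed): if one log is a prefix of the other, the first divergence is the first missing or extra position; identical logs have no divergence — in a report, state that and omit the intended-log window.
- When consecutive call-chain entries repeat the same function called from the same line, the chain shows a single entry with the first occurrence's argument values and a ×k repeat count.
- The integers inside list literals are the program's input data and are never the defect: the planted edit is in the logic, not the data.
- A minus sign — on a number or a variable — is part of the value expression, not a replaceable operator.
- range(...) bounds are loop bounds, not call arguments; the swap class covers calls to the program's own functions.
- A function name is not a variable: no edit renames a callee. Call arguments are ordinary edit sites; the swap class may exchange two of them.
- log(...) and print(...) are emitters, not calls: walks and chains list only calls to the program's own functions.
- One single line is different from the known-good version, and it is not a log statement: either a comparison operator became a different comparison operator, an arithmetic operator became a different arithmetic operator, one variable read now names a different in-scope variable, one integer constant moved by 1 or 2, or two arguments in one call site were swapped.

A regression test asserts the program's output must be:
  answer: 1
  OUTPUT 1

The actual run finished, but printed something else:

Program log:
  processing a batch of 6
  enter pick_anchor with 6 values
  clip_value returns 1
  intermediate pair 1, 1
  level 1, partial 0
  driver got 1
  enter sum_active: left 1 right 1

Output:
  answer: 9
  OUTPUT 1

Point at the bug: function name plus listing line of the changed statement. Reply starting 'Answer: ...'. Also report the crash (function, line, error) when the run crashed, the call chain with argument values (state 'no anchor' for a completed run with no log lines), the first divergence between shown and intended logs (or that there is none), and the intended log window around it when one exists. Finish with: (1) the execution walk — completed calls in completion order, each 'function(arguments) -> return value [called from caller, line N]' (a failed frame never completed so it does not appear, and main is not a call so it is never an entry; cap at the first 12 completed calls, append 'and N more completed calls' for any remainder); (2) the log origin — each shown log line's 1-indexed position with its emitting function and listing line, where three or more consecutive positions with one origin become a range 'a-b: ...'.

Answer: the defect is in main at line 38.
Key observation: No log line changed; the fault shows up purely in the output.
Call chain: main -> sum_active(1, 1) (called at line 37).
First divergence: none — the logs agree in full.
Execution walk:
  clip_value([1, 7, 9, 6, 8, 10]) -> 1  [called from pick_anchor, line 17]
  process_batch(-1, 1) -> 1  [called from process_batch, line 5]
  process_batch(1, 0) -> 1  [called from pick_anchor, line 20]
  pick_anchor([1, 7, 9, 6, 8, 10]) -> 1  [called from main, line 35]
  sum_active(1, 1) -> 1  [called from main, line 37]
Log origins:
  1 — main, line 34
  2 — pick_anchor, line 16
  3 — clip_value, line 12
  4 — pick_anchor, line 19
  5 — process_batch, line 4
  6 — main, line 36
  7 — sum_active, line 23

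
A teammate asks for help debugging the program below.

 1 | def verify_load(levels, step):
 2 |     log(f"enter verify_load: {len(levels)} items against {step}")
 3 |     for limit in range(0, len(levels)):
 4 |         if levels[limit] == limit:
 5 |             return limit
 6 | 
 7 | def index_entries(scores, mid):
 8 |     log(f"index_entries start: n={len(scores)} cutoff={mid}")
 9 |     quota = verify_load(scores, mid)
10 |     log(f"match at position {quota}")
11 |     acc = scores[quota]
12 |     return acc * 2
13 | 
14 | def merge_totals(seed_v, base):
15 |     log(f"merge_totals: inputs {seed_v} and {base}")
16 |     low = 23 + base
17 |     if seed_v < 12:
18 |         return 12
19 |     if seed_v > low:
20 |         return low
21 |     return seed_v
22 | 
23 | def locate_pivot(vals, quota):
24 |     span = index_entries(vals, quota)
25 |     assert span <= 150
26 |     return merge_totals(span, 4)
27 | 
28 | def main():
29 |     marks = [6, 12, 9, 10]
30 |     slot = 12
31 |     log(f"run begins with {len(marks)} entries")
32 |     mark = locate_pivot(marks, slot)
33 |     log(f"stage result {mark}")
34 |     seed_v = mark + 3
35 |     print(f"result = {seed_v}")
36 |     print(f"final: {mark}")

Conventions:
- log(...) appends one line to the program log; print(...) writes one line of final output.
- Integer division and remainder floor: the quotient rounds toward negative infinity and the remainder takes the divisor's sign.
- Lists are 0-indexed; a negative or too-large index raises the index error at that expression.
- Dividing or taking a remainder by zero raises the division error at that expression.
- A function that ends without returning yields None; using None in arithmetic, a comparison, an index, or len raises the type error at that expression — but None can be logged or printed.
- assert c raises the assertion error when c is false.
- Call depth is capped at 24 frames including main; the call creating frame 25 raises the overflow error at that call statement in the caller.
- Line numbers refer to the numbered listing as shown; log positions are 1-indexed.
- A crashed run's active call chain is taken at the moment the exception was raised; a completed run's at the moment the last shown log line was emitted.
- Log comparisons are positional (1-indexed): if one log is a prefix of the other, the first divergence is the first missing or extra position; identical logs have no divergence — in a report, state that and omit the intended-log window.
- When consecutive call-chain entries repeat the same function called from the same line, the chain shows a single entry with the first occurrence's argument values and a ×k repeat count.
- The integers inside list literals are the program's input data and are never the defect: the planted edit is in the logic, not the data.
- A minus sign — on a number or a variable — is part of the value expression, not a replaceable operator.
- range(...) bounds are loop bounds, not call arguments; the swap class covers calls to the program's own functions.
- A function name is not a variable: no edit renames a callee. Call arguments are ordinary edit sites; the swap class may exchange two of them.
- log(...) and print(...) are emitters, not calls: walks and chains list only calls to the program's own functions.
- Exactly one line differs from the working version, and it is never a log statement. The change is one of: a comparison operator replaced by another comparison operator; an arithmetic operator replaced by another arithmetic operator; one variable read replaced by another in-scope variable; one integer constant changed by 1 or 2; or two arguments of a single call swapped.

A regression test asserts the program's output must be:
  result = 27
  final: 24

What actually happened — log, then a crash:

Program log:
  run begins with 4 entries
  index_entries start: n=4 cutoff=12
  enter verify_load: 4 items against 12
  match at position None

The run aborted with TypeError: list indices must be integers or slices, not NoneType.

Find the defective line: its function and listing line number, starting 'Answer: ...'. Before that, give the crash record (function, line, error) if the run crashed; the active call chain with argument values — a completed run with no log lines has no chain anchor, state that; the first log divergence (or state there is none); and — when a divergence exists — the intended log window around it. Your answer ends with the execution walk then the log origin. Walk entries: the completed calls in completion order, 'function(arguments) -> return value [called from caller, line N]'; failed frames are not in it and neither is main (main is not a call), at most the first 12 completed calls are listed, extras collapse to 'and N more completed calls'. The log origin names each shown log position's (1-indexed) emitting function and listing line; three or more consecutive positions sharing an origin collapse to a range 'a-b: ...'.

Answer: the defect is in verify_load at line 4.
Core observation: Everything matches until log position 4, which reads 'match at position None' in place of 'match at position 1'.
Crash: index_entries, line 11, TypeError.
Call chain: main -> locate_pivot([6, 12, 9, 10], 12) (called at line 32) -> index_entries([6, 12, 9, 10], 12) (called at line 24).
First divergence: position 4 — the shown line 'match at position None' should read 'match at position 1'.
Intended log window:
  2: index_entries start: n=4 cutoff=12
  3: enter verify_load: 4 items against 12
  4: match at position 1
  5: merge_totals: inputs 24 and 4
Execution walk:
  verify_load([6, 12, 9, 10], 12) -> None  [called from index_entries, line 9]
Origin of each log line:
  1: emitted by main (line 31)
  2: emitted by index_entries (line 8)
  3: emitted by verify_load (line 2)
  4: emitted by index_entries (line 10)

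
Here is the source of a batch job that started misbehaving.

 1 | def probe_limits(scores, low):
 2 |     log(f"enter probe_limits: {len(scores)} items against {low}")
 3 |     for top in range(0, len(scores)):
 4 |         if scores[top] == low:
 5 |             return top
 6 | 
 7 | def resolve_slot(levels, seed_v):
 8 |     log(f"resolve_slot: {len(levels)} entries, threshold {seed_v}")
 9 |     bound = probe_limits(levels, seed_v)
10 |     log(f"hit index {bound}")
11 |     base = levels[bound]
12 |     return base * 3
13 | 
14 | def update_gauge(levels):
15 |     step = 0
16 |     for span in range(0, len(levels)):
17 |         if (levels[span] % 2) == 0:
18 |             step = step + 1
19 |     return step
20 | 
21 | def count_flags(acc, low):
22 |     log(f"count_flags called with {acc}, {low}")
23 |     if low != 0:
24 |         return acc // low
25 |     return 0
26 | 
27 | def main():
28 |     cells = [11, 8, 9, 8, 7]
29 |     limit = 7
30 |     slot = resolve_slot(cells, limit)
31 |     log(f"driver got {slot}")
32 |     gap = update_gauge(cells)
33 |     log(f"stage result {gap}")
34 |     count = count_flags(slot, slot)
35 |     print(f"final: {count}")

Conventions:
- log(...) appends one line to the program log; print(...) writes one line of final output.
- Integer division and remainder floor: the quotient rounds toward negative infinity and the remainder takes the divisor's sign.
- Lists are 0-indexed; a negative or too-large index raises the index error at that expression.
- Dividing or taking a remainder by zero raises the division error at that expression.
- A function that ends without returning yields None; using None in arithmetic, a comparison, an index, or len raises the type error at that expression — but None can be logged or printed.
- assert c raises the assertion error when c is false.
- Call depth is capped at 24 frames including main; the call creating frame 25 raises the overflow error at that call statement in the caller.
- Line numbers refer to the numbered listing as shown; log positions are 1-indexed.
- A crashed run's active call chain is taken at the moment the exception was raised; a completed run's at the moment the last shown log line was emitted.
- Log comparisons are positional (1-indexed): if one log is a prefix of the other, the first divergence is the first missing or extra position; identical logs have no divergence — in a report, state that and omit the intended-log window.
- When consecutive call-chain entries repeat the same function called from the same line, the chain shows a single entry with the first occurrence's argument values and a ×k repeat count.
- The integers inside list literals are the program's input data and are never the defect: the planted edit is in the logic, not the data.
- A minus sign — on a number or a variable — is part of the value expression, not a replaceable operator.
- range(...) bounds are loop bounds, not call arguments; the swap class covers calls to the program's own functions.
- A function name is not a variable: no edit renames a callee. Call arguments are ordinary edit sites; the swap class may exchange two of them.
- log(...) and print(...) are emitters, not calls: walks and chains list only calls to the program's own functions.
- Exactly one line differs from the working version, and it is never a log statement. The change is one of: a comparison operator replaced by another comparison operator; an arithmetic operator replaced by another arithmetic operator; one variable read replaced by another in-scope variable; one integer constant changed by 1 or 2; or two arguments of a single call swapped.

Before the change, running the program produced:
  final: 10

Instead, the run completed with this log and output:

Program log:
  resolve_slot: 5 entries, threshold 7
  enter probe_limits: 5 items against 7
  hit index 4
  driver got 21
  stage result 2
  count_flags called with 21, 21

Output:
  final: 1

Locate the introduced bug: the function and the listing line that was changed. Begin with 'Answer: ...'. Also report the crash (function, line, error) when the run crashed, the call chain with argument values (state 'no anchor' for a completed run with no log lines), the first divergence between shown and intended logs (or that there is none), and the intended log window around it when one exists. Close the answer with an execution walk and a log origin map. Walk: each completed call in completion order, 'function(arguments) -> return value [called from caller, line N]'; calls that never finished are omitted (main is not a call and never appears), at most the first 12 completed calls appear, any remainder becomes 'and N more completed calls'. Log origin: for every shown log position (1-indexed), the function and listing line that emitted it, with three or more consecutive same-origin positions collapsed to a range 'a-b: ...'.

Answer: the defect is in main at line 34.
Key observation: Position 6 is the first bad log line: 'count_flags called with 21, 21' should read 'count_flags called with 21, 2'.
Call chain: main -> count_flags(21, 21) (called at line 34).
First divergence: position 6 — shown 'count_flags called with 21, 21', intended 'count_flags called with 21, 2'.
Intended log window:
  4: driver got 21
  5: stage result 2
  6: count_flags called with 21, 2
Execution walk:
  probe_limits([11, 8, 9, 8, 7], 7) -> 4  [called from resolve_slot, line 9]
  resolve_slot([11, 8, 9, 8, 7], 7) -> 21  [called from main, line 30]
  update_gauge([11, 8, 9, 8, 7]) -> 2  [called from main, line 32]
  count_flags(21, 21) -> 1  [called from main, line 34]
Log line origins:
  1 — resolve_slot, line 8
  2 — probe_limits, line 2
  3 — resolve_slot, line 10
  4 — main, line 31
  5 — main, line 33
  6 — count_flags, line 22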